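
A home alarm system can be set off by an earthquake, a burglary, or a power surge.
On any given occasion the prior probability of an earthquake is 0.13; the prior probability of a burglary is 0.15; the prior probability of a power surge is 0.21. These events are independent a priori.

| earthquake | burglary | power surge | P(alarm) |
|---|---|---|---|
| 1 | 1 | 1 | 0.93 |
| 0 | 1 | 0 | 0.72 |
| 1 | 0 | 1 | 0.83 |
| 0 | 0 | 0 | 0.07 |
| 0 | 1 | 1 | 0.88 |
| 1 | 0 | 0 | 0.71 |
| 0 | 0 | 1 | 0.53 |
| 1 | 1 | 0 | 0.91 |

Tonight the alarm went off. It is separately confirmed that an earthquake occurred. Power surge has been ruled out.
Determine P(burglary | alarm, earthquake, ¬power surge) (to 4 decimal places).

P(alarm | earthquake, ¬power surge) = 0.71×0.85 + 0.91×0.15 = 0.603500 + 0.136500 = 0.740000
Restricting to configurations with burglary present: 0.91×0.15 = 0.136500.
Hence the posterior is 0.136500/0.740000 ≈ 0.1845.

P(burglary | alarm, earthquake, ¬power surge) ≈ 0.1845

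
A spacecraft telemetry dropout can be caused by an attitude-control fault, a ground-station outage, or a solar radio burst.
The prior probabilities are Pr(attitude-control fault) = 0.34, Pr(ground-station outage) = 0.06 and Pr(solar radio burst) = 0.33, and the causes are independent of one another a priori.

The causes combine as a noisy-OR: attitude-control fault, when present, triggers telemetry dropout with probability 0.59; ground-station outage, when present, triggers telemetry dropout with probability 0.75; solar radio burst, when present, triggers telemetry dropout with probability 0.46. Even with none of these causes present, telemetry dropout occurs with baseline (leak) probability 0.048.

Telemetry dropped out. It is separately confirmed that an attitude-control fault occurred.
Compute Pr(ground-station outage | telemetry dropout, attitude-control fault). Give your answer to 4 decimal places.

Pr(ground-station outage | telemetry dropout, attitude-control fault) ≈ 0.0805

Under noisy-OR, P(telemetry dropout | causes) = 1 − (1−0.048)·∏(1−qᵢ) over the active causes.
Weight on ground-station outage=true, given the evidence: 0.036277 + 0.018757 = 0.055034
Normalizer over all consistent configurations: 0.60968·0.94·0.67 + 0.789227·0.94·0.33 + 0.90242·0.06·0.67 + 0.947307·0.06·0.33 = 0.683828
P(ground-station outage | telemetry dropout, attitude-control fault) = 0.055034/0.683828 ≈ 0.0805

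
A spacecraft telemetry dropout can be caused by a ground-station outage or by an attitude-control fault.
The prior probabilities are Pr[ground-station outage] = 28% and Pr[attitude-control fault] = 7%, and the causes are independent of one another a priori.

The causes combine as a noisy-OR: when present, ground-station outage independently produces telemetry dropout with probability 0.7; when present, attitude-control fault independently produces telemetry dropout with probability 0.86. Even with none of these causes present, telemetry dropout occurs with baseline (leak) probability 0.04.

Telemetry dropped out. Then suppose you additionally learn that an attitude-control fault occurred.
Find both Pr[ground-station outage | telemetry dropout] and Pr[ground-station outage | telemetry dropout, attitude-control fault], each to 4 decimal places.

Pr[ground-station outage | telemetry dropout] ≈ 0.7436; Pr[ground-station outage | telemetry dropout, attitude-control fault] ≈ 0.3013

Under noisy-OR, P(telemetry dropout | causes) = 1 − (1−0.04)·∏(1−qᵢ) over the active causes.
By total probability over the 4 (ground-station outage, attitude-control fault) configurations:
  P(telemetry dropout) = 0.04*0.72*0.93 + 0.8656*0.72*0.07 + 0.712*0.28*0.93 + 0.95968*0.28*0.07
        = 0.026784 + 0.043626 + 0.185405 + 0.018810 = 0.274625
The terms with ground-station outage present sum to 0.204215, so
  P(ground-station outage | telemetry dropout) = 0.204215 / 0.274625 ≈ 0.7436

Now also conditioning on attitude-control fault=true:
Numerator (weight on configurations with ground-station outage): 0.95968×0.28 = 0.268710
Normalizer over all consistent configurations: 0.8656×0.72 + 0.95968×0.28 = 0.891942
P(ground-station outage | telemetry dropout, attitude-control fault) = 0.268710/0.891942 ≈ 0.3013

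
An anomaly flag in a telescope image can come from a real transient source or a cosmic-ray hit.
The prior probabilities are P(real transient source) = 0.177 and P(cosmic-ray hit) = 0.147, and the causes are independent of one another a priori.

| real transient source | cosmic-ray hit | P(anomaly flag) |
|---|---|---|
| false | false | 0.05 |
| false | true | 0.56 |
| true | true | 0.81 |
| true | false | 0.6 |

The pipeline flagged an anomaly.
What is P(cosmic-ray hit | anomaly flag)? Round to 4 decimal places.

Numerator (weight on configurations with cosmic-ray hit): 0.067749 + 0.021075 = 0.088824
Normalizer over all consistent configurations: 0.05×0.823×0.853 + 0.56×0.823×0.147 + 0.6×0.177×0.853 + 0.81×0.177×0.147 = 0.214514
P(cosmic-ray hit | anomaly flag) = 0.088824/0.214514 ≈ 0.4141

P(cosmic-ray hit | anomaly flag) ≈ 0.4141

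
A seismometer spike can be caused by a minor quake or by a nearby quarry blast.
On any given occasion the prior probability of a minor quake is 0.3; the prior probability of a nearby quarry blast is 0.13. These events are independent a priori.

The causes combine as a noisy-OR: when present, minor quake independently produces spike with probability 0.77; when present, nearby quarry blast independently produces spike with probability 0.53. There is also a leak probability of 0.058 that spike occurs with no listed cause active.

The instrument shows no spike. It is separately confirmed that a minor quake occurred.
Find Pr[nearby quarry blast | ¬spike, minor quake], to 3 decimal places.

Under noisy-OR, P(spike | causes) = 1 − (1−0.058)·∏(1−qᵢ) over the active causes.
For the numerator, keep only nearby quarry blast=true terms: 0.10183·0.13 = 0.013238
The normalizing constant is 0.21666·0.87 + 0.10183·0.13 = 0.201732
Posterior = 0.013238 / 0.201732 ≈ 0.066

Pr[nearby quarry blast | ¬spike, minor quake] ≈ 0.066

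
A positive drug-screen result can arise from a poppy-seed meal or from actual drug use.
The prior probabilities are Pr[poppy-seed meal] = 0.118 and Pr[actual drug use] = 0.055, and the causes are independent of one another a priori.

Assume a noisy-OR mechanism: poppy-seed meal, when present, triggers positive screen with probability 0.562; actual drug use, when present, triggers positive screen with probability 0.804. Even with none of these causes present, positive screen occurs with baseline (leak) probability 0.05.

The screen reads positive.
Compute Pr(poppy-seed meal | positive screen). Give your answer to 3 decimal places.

Pr(poppy-seed meal | positive screen) ≈ 0.467

Under noisy-OR, P(positive screen | causes) = 1 − (1−0.05)·∏(1−qᵢ) over the active causes.
Sum P(positive screen|·) weighted by the priors over the 4 (poppy-seed meal, actual drug use) configurations:
  P(positive screen) = 0.05*0.882*0.945 + 0.8138*0.882*0.055 + 0.5839*0.118*0.945 + 0.918444*0.118*0.055
        = 0.041674 + 0.039477 + 0.065111 + 0.005961 = 0.152223
Configurations with poppy-seed meal contribute 0.071072, so
  P(poppy-seed meal | positive screen) = 0.071072 / 0.152223 ≈ 0.467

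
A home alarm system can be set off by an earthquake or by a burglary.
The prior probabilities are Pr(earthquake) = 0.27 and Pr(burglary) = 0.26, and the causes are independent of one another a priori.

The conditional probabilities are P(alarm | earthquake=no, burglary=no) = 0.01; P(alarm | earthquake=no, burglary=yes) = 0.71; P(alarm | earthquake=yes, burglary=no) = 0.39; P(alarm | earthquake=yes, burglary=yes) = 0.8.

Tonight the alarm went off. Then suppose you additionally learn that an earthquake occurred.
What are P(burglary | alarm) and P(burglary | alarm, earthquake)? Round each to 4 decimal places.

P(burglary | alarm) ≈ 0.6962; P(burglary | alarm, earthquake) ≈ 0.4188

P(alarm) = 0.01·0.73·0.74 + 0.71·0.73·0.26 + 0.39·0.27·0.74 + 0.8·0.27·0.26 = 0.005402 + 0.134758 + 0.077922 + 0.056160 = 0.274242
Restricting to configurations with burglary present: 0.134758 + 0.056160 = 0.190918.
Hence the posterior is 0.190918/0.274242 ≈ 0.6962.

Now also conditioning on earthquake=true:
Sum P(alarm|·) weighted by the priors over both values of burglary:
  P(alarm | earthquake) = 0.39·0.74 + 0.8·0.26
        = 0.288600 + 0.208000 = 0.496600
The terms with burglary present sum to 0.208000, so
  P(burglary | alarm, earthquake) = 0.208000 / 0.496600 ≈ 0.4188
— earthquake explains away the evidence for burglary.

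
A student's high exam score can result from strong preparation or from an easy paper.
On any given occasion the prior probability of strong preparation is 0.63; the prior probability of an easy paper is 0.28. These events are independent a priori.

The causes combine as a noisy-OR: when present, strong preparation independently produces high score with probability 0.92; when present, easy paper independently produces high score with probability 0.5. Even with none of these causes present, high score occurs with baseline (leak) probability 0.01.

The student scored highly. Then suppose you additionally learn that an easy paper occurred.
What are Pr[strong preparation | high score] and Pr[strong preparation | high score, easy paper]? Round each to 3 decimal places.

Under noisy-OR, P(high score | causes) = 1 − (1−0.01)·∏(1−qᵢ) over the active causes.
Numerator (weight on configurations with strong preparation): 0.417675 + 0.169415 = 0.587090
Denominator P(high score): 0.01·0.37·0.72 + 0.505·0.37·0.28 + 0.9208·0.63·0.72 + 0.9604·0.63·0.28 = 0.642072
P(strong preparation | high score) = 0.587090/0.642072 ≈ 0.914

With the extra evidence:
For the numerator, keep only strong preparation=true terms: 0.9604*0.63 = 0.605052
Denominator P(high score | easy paper): 0.505*0.37 + 0.9604*0.63 = 0.791902
P(strong preparation | high score, easy paper) = 0.605052/0.791902 ≈ 0.764
Conditioning on easy paper lowers the posterior on strong preparation: the classic explaining-away effect in a common-effect structure.

Pr[strong preparation | high score] ≈ 0.914; Pr[strong preparation | high score, easy paper] ≈ 0.764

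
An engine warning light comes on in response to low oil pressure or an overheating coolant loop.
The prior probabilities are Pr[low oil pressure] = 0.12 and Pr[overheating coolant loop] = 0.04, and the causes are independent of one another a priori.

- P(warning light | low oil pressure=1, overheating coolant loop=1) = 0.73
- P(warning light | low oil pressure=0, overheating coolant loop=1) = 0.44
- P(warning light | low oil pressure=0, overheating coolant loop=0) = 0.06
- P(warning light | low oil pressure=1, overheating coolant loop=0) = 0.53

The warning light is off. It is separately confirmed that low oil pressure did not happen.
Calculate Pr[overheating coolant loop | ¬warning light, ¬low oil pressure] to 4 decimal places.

Sum P(¬warning light|·) weighted by the priors over both values of overheating coolant loop:
  P(¬warning light | ¬low oil pressure) = 0.94×0.96 + 0.56×0.04
        = 0.902400 + 0.022400 = 0.924800
Keeping only the overheating coolant loop-present terms gives 0.022400, so
  P(overheating coolant loop | ¬warning light, ¬low oil pressure) = 0.022400 / 0.924800 ≈ 0.0242

Pr[overheating coolant loop | ¬warning light, ¬low oil pressure] ≈ 0.0242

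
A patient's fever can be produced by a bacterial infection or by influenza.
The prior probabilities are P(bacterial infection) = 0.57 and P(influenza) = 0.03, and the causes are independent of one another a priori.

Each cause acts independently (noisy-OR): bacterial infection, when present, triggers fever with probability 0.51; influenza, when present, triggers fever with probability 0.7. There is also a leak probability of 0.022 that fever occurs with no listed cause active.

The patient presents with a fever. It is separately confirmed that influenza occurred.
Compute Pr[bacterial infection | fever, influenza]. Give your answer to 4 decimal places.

Pr[bacterial infection | fever, influenza] ≈ 0.6163

Under noisy-OR, P(fever | causes) = 1 − (1−0.022)·∏(1−qᵢ) over the active causes.
P(fever | influenza) = 0.7066·0.43 + 0.856234·0.57 = 0.303838 + 0.488053 = 0.791891
Restricting to configurations with bacterial infection present: 0.856234·0.57 = 0.488053.
So P(bacterial infection | fever, influenza) = 0.488053/0.791891 ≈ 0.6163.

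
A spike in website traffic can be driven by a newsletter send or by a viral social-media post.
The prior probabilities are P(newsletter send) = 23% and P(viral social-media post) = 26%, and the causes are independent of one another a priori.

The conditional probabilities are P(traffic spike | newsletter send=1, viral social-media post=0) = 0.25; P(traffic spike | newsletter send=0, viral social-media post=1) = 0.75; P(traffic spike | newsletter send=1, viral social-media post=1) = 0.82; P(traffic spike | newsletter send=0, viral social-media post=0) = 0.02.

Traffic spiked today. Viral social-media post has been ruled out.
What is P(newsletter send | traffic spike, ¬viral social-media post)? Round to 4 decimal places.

P(traffic spike | ¬viral social-media post) = 0.02·0.77 + 0.25·0.23 = 0.015400 + 0.057500 = 0.072900
The newsletter send-present share is 0.25·0.23 = 0.057500.
So P(newsletter send | traffic spike, ¬viral social-media post) = 0.057500/0.072900 ≈ 0.7888.

P(newsletter send | traffic spike, ¬viral social-media post) ≈ 0.7888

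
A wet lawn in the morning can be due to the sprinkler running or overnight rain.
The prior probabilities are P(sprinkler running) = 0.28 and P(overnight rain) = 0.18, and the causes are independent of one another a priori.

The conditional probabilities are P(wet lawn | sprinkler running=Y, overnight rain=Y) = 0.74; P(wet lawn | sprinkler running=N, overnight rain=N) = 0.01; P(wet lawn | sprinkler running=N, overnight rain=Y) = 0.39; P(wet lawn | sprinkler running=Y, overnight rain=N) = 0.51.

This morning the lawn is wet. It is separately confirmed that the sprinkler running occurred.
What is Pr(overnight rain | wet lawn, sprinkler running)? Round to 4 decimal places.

Pr(overnight rain | wet lawn, sprinkler running) ≈ 0.2416

Numerator (weight on configurations with overnight rain): 0.74*0.18 = 0.133200
Denominator P(wet lawn | sprinkler running): 0.51*0.82 + 0.74*0.18 = 0.551400
P(overnight rain | wet lawn, sprinkler running) = 0.133200/0.551400 ≈ 0.2416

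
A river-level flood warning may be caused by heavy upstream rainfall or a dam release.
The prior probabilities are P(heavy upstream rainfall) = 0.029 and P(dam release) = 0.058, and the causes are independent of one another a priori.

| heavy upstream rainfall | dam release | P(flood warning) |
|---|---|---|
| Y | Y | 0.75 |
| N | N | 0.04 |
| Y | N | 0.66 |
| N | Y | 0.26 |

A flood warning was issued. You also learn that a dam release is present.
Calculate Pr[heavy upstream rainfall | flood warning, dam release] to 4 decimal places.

P(flood warning | dam release) = 0.26·0.971 + 0.75·0.029 = 0.252460 + 0.021750 = 0.274210
The heavy upstream rainfall-present share is 0.75·0.029 = 0.021750.
So P(heavy upstream rainfall | flood warning, dam release) = 0.021750/0.274210 ≈ 0.0793.

Pr[heavy upstream rainfall | flood warning, dam release] ≈ 0.0793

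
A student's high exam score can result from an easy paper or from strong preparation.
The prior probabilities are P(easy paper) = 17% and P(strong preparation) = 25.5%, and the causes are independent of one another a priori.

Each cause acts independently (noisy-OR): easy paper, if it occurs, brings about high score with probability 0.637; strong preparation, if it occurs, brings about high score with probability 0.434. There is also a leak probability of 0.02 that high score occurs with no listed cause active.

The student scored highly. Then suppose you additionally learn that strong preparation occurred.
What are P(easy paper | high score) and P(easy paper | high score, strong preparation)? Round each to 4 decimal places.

P(easy paper | high score) ≈ 0.5215; P(easy paper | high score, strong preparation) ≈ 0.2686

Under noisy-OR, P(high score | causes) = 1 − (1−0.02)·∏(1−qᵢ) over the active causes.
By total probability over the 4 (easy paper, strong preparation) configurations:
  P(high score) = 0.02·0.83·0.745 + 0.44532·0.83·0.255 + 0.64426·0.17·0.745 + 0.798651·0.17·0.255
        = 0.012367 + 0.094252 + 0.081596 + 0.034622 = 0.222837
Keeping only the easy paper-present terms gives 0.116218, so
  P(easy paper | high score) = 0.116218 / 0.222837 ≈ 0.5215

Now also conditioning on strong preparation=true:
P(high score | strong preparation) = 0.44532×0.83 + 0.798651×0.17 = 0.369616 + 0.135771 = 0.505387
Restricting to configurations with easy paper present: 0.798651×0.17 = 0.135771.
P(easy paper | high score, strong preparation) = 0.135771 / 0.505387 ≈ 0.2686
This is intercausal reasoning (explaining away): once strong preparation accounts for the high score, easy paper becomes less likely.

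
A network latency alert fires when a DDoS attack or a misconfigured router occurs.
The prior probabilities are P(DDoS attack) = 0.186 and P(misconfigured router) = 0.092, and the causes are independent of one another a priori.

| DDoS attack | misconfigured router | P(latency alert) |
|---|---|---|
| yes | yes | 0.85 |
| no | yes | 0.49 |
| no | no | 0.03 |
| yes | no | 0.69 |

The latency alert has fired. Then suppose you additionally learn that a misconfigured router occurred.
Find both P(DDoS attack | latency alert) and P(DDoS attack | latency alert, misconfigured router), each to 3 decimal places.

By total probability over the 4 (DDoS attack, misconfigured router) configurations:
  P(latency alert) = 0.03*0.814*0.908 + 0.49*0.814*0.092 + 0.69*0.186*0.908 + 0.85*0.186*0.092
        = 0.022173 + 0.036695 + 0.116533 + 0.014545 = 0.189946
Configurations with DDoS attack contribute 0.131078, so
  P(DDoS attack | latency alert) = 0.131078 / 0.189946 ≈ 0.690

With the extra evidence:
Numerator (weight on configurations with DDoS attack): 0.85·0.186 = 0.158100
Normalizer over all consistent configurations: 0.49·0.814 + 0.85·0.186 = 0.556960
P(DDoS attack | latency alert, misconfigured router) = 0.158100/0.556960 ≈ 0.284
The drop from 0.690 to 0.284 is the explaining-away (discounting) effect.

P(DDoS attack | latency alert) ≈ 0.690; P(DDoS attack | latency alert, misconfigured router) ≈ 0.284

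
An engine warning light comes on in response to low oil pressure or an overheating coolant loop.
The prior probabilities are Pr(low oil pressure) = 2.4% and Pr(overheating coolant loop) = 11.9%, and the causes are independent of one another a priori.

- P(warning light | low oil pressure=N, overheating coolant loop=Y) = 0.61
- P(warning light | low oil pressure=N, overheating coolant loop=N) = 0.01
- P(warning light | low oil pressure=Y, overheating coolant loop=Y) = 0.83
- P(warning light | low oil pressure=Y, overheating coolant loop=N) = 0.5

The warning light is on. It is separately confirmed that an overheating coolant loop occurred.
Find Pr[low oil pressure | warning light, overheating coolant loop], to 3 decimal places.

Pr[low oil pressure | warning light, overheating coolant loop] ≈ 0.032

P(warning light | overheating coolant loop) = 0.61·0.976 + 0.83·0.024 = 0.595360 + 0.019920 = 0.615280
Of this, 0.019920 comes from 0.83·0.024 (the low oil pressure=true cases).
Hence the posterior is 0.019920/0.615280 ≈ 0.032.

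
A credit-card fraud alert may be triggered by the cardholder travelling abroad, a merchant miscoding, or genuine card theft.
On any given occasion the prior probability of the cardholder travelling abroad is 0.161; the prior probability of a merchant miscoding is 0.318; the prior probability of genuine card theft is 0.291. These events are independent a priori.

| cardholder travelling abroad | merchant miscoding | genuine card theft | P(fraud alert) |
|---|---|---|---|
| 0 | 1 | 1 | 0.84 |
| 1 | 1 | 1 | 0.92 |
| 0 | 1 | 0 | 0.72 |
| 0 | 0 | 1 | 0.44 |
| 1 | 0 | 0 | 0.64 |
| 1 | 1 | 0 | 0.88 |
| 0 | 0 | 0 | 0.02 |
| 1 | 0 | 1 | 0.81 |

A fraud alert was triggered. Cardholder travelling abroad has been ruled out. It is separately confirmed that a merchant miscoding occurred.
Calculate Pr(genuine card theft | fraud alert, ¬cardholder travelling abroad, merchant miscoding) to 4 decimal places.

Pr(genuine card theft | fraud alert, ¬cardholder travelling abroad, merchant miscoding) ≈ 0.3238

Numerator (weight on configurations with genuine card theft): 0.84×0.291 = 0.244440
Normalizer over all consistent configurations: 0.72×0.709 + 0.84×0.291 = 0.754920
P(genuine card theft | fraud alert, ¬cardholder travelling abroad, merchant miscoding) = 0.244440/0.754920 ≈ 0.3238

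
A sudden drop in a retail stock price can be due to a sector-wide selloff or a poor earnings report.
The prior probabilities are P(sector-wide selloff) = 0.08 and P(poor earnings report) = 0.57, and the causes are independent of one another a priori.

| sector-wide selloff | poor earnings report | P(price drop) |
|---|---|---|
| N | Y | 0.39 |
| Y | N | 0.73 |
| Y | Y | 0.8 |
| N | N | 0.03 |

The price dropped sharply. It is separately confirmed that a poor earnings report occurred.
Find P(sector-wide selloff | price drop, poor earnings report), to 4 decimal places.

P(price drop | poor earnings report) = 0.39*0.92 + 0.8*0.08 = 0.358800 + 0.064000 = 0.422800
Of this, 0.064000 comes from 0.8*0.08 (the sector-wide selloff=true cases).
Hence the posterior is 0.064000/0.422800 ≈ 0.1514.

P(sector-wide selloff | price drop, poor earnings report) ≈ 0.1514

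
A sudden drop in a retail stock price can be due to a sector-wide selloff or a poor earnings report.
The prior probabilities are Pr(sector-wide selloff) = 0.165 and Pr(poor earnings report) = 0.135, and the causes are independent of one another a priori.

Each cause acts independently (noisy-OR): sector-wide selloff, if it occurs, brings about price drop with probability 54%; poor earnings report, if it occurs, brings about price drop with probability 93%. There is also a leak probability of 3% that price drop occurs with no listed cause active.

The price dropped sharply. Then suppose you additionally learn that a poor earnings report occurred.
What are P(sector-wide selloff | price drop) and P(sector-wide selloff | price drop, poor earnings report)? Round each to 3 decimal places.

P(sector-wide selloff | price drop) ≈ 0.443; P(sector-wide selloff | price drop, poor earnings report) ≈ 0.170

Under noisy-OR, P(price drop | causes) = 1 − (1−0.03)·∏(1−qᵢ) over the active causes.
For the numerator, keep only sector-wide selloff=true terms: 0.079041 + 0.021579 = 0.100620
Normalizer over all consistent configurations: 0.03·0.835·0.865 + 0.9321·0.835·0.135 + 0.5538·0.165·0.865 + 0.968766·0.165·0.135 = 0.227359
P(sector-wide selloff | price drop) = 0.100620/0.227359 ≈ 0.443

With the extra evidence:
By total probability over both values of sector-wide selloff:
  P(price drop | poor earnings report) = 0.9321·0.835 + 0.968766·0.165
        = 0.778304 + 0.159846 = 0.938150
The terms with sector-wide selloff present sum to 0.159846, so
  P(sector-wide selloff | price drop, poor earnings report) = 0.159846 / 0.938150 ≈ 0.170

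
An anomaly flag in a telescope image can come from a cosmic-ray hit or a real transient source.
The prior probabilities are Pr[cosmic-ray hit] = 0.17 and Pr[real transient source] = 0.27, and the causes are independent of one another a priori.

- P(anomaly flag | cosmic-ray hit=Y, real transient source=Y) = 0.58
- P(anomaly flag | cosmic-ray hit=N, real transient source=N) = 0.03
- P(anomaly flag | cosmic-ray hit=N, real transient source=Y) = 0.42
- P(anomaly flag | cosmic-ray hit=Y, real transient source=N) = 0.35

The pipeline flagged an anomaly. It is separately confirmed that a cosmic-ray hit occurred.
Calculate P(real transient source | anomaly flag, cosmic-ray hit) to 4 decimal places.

By total probability over both values of real transient source:
  P(anomaly flag | cosmic-ray hit) = 0.35·0.73 + 0.58·0.27
        = 0.255500 + 0.156600 = 0.412100
Configurations with real transient source contribute 0.156600, so
  P(real transient source | anomaly flag, cosmic-ray hit) = 0.156600 / 0.412100 ≈ 0.3800

P(real transient source | anomaly flag, cosmic-ray hit) ≈ 0.3800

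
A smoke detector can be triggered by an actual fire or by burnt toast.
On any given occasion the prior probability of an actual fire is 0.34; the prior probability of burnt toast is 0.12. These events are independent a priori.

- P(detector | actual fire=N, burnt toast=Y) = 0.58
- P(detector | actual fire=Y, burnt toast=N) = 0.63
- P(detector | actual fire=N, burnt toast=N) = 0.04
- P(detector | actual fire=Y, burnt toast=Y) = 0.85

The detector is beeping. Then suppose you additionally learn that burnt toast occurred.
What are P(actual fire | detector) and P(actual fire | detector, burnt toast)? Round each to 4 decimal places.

Enumerate the 4 (actual fire, burnt toast) configurations and weight by the priors:
  P(detector) = 0.04·0.66·0.88 + 0.58·0.66·0.12 + 0.63·0.34·0.88 + 0.85·0.34·0.12
        = 0.023232 + 0.045936 + 0.188496 + 0.034680 = 0.292344
Configurations with actual fire contribute 0.223176, so
  P(actual fire | detector) = 0.223176 / 0.292344 ≈ 0.7634

Now also conditioning on burnt toast=true:
By total probability over both values of actual fire:
  P(detector | burnt toast) = 0.58×0.66 + 0.85×0.34
        = 0.382800 + 0.289000 = 0.671800
Keeping only the actual fire-present terms gives 0.289000, so
  P(actual fire | detector, burnt toast) = 0.289000 / 0.671800 ≈ 0.4302

P(actual fire | detector) ≈ 0.7634; P(actual fire | detector, burnt toast) ≈ 0.4302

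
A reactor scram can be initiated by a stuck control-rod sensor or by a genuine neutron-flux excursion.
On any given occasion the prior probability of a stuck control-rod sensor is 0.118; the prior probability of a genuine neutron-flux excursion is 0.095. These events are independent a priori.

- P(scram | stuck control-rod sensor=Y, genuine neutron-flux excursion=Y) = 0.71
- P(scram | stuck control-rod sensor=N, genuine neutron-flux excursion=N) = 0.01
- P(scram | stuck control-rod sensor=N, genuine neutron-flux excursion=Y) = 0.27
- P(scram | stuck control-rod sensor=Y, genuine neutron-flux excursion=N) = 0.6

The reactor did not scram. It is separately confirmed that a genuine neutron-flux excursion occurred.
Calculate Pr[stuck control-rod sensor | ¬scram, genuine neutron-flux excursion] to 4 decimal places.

P(¬scram | genuine neutron-flux excursion) = 0.73·0.882 + 0.29·0.118 = 0.643860 + 0.034220 = 0.678080
Restricting to configurations with stuck control-rod sensor present: 0.29·0.118 = 0.034220.
P(stuck control-rod sensor | ¬scram, genuine neutron-flux excursion) = 0.034220 / 0.678080 ≈ 0.0505

Pr[stuck control-rod sensor | ¬scram, genuine neutron-flux excursion] ≈ 0.0505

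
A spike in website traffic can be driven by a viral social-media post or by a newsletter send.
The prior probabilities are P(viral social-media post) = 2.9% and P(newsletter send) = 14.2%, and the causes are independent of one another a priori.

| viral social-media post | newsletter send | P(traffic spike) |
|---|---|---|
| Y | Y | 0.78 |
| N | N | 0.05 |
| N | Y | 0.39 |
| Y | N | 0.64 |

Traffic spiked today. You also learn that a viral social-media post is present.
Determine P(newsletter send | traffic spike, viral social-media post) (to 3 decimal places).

Numerator (weight on configurations with newsletter send): 0.78·0.142 = 0.110760
The normalizing constant is 0.64·0.858 + 0.78·0.142 = 0.659880
Posterior = 0.110760 / 0.659880 ≈ 0.168

P(newsletter send | traffic spike, viral social-media post) ≈ 0.168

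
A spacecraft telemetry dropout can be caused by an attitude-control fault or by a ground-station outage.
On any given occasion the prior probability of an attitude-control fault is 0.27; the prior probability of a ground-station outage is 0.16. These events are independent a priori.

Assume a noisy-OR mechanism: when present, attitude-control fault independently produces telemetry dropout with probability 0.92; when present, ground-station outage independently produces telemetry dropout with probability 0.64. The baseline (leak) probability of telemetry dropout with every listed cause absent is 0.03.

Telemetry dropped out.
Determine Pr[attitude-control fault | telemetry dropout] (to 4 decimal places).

Pr[attitude-control fault | telemetry dropout] ≈ 0.7268

Under noisy-OR, P(telemetry dropout | causes) = 1 − (1−0.03)·∏(1−qᵢ) over the active causes.
Weight on attitude-control fault=true, given the evidence: 0.209200 + 0.041993 = 0.251193
The normalizing constant is 0.03*0.73*0.84 + 0.6508*0.73*0.16 + 0.9224*0.27*0.84 + 0.972064*0.27*0.16 = 0.345602
Posterior = 0.251193 / 0.345602 ≈ 0.7268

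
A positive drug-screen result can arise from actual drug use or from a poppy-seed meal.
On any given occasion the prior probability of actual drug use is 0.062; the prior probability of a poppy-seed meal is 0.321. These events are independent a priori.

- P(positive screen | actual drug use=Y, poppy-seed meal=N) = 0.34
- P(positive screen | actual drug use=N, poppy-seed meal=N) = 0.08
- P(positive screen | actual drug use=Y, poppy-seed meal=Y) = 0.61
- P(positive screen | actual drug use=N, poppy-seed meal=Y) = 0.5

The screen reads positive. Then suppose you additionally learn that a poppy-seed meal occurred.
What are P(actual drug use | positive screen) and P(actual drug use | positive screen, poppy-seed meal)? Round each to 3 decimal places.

P(actual drug use | positive screen) ≈ 0.116; P(actual drug use | positive screen, poppy-seed meal) ≈ 0.075

P(positive screen) = 0.08×0.938×0.679 + 0.5×0.938×0.321 + 0.34×0.062×0.679 + 0.61×0.062×0.321 = 0.050952 + 0.150549 + 0.014313 + 0.012140 = 0.227954
Of this, 0.026453 comes from 0.014313 + 0.012140 (the actual drug use=true cases).
Hence the posterior is 0.026453/0.227954 ≈ 0.116.

With the extra evidence:
Numerator (weight on configurations with actual drug use): 0.61×0.062 = 0.037820
Denominator P(positive screen | poppy-seed meal): 0.5×0.938 + 0.61×0.062 = 0.506820
P(actual drug use | positive screen, poppy-seed meal) = 0.037820/0.506820 ≈ 0.075
— poppy-seed meal explains away the evidence for actual drug use.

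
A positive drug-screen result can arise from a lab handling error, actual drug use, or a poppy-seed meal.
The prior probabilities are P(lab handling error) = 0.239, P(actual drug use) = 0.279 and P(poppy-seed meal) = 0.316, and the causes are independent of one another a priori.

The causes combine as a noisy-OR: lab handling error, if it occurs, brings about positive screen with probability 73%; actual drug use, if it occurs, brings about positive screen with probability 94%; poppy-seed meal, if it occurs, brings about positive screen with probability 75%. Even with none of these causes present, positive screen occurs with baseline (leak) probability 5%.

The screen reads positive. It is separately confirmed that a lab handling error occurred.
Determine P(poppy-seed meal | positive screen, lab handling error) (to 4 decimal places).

Under noisy-OR, P(positive screen | causes) = 1 − (1−0.05)·∏(1−qᵢ) over the active causes.
Sum P(positive screen|·) weighted by the priors over the 4 (actual drug use, poppy-seed meal) configurations:
  P(positive screen | lab handling error) = 0.7435*0.721*0.684 + 0.935875*0.721*0.316 + 0.98461*0.279*0.684 + 0.996152*0.279*0.316
        = 0.366667 + 0.213226 + 0.187899 + 0.087825 = 0.855617
Configurations with poppy-seed meal contribute 0.301051, so
  P(poppy-seed meal | positive screen, lab handling error) = 0.301051 / 0.855617 ≈ 0.3519

P(poppy-seed meal | positive screen, lab handling error) ≈ 0.3519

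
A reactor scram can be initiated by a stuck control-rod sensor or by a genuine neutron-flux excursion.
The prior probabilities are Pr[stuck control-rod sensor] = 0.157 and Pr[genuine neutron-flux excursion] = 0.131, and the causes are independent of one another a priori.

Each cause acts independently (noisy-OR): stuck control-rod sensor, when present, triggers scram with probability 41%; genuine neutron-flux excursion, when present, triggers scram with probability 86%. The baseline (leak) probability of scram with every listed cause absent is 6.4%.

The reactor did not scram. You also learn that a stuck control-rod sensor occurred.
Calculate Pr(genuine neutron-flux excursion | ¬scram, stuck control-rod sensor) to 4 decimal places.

Pr(genuine neutron-flux excursion | ¬scram, stuck control-rod sensor) ≈ 0.0207

Under noisy-OR, P(scram | causes) = 1 − (1−0.064)·∏(1−qᵢ) over the active causes.
Enumerate both values of genuine neutron-flux excursion and weight by the priors:
  P(¬scram | stuck control-rod sensor) = 0.55224*0.869 + 0.077314*0.131
        = 0.479897 + 0.010128 = 0.490025
The terms with genuine neutron-flux excursion present sum to 0.010128, so
  P(genuine neutron-flux excursion | ¬scram, stuck control-rod sensor) = 0.010128 / 0.490025 ≈ 0.0207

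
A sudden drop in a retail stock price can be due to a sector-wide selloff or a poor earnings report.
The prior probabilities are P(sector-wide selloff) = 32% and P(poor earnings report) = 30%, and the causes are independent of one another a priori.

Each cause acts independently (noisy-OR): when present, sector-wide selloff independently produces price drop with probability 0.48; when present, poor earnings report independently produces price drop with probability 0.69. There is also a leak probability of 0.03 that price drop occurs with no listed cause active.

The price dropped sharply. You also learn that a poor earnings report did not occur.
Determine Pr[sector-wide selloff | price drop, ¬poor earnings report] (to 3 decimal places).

Pr[sector-wide selloff | price drop, ¬poor earnings report] ≈ 0.886

Under noisy-OR, P(price drop | causes) = 1 − (1−0.03)·∏(1−qᵢ) over the active causes.
P(price drop | ¬poor earnings report) = 0.03·0.68 + 0.4956·0.32 = 0.020400 + 0.158592 = 0.178992
Of this, 0.158592 comes from 0.4956·0.32 (the sector-wide selloff=true cases).
So P(sector-wide selloff | price drop, ¬poor earnings report) = 0.158592/0.178992 ≈ 0.886.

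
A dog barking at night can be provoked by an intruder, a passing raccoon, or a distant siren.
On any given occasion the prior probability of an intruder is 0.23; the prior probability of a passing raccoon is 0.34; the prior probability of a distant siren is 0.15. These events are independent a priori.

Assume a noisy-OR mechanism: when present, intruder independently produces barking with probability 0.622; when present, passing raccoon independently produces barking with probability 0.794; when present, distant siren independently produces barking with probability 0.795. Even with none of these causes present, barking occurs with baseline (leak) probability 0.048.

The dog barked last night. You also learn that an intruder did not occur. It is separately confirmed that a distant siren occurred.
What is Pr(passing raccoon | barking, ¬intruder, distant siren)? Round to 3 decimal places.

Pr(passing raccoon | barking, ¬intruder, distant siren) ≈ 0.381

Under noisy-OR, P(barking | causes) = 1 − (1−0.048)·∏(1−qᵢ) over the active causes.
Weight on passing raccoon=true, given the evidence: 0.959797*0.34 = 0.326331
Normalizer over all consistent configurations: 0.80484*0.66 + 0.959797*0.34 = 0.857525
P(passing raccoon | barking, ¬intruder, distant siren) = 0.326331/0.857525 ≈ 0.381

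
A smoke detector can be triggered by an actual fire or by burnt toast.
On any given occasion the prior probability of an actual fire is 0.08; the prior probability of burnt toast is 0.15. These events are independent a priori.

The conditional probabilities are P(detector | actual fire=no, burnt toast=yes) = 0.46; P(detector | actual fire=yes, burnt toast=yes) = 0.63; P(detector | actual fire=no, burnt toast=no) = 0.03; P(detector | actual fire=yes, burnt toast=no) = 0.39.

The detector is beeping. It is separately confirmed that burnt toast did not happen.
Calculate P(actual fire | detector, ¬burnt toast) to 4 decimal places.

P(actual fire | detector, ¬burnt toast) ≈ 0.5306

Numerator (weight on configurations with actual fire): 0.39*0.08 = 0.031200
The normalizing constant is 0.03*0.92 + 0.39*0.08 = 0.058800
P(actual fire | detector, ¬burnt toast) = 0.031200/0.058800 ≈ 0.5306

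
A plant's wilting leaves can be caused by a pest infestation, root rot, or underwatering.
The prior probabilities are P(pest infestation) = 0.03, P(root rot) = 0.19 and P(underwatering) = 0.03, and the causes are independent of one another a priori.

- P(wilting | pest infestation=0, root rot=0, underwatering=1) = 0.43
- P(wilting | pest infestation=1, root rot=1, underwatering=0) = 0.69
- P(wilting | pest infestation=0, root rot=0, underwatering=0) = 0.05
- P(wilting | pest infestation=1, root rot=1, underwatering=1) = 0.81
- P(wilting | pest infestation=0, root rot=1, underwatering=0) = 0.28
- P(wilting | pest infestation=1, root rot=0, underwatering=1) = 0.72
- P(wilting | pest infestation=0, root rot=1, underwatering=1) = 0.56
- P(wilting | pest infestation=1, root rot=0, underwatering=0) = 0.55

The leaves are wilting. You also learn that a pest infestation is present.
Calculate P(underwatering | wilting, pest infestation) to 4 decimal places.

Sum P(wilting|·) weighted by the priors over the 4 (root rot, underwatering) configurations:
  P(wilting | pest infestation) = 0.55·0.81·0.97 + 0.72·0.81·0.03 + 0.69·0.19·0.97 + 0.81·0.19·0.03
        = 0.432135 + 0.017496 + 0.127167 + 0.004617 = 0.581415
The terms with underwatering present sum to 0.022113, so
  P(underwatering | wilting, pest infestation) = 0.022113 / 0.581415 ≈ 0.0380

P(underwatering | wilting, pest infestation) ≈ 0.0380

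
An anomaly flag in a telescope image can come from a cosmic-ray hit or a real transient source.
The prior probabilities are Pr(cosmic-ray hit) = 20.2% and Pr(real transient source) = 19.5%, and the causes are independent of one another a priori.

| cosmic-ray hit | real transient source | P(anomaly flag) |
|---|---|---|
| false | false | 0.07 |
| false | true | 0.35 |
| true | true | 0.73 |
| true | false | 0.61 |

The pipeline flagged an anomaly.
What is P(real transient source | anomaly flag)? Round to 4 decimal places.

P(real transient source | anomaly flag) ≈ 0.3660

P(anomaly flag) = 0.07·0.798·0.805 + 0.35·0.798·0.195 + 0.61·0.202·0.805 + 0.73·0.202·0.195 = 0.044967 + 0.054463 + 0.099192 + 0.028755 = 0.227377
The real transient source-present share is 0.054463 + 0.028755 = 0.083218.
So P(real transient source | anomaly flag) = 0.083218/0.227377 ≈ 0.3660.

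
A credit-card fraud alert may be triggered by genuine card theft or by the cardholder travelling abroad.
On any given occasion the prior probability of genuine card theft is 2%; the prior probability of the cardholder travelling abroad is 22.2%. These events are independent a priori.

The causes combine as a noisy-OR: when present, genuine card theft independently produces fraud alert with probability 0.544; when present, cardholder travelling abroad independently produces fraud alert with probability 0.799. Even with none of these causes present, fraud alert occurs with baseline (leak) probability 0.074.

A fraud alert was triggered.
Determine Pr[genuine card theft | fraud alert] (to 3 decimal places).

Pr[genuine card theft | fraud alert] ≈ 0.053

Under noisy-OR, P(fraud alert | causes) = 1 − (1−0.074)·∏(1−qᵢ) over the active causes.
Weight on genuine card theft=true, given the evidence: 0.008990 + 0.004063 = 0.013053
The normalizing constant is 0.074·0.98·0.778 + 0.813874·0.98·0.222 + 0.577744·0.02·0.778 + 0.915127·0.02·0.222 = 0.246540
P(genuine card theft | fraud alert) = 0.013053/0.246540 ≈ 0.053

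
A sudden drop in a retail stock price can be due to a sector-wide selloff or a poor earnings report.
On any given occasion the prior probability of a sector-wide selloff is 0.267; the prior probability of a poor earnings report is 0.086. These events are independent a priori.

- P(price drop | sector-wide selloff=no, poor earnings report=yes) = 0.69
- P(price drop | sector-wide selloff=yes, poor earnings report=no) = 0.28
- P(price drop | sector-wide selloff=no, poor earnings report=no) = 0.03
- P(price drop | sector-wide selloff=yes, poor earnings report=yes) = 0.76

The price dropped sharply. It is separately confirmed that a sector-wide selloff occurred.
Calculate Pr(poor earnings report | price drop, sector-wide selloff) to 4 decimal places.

Pr(poor earnings report | price drop, sector-wide selloff) ≈ 0.2034

P(price drop | sector-wide selloff) = 0.28×0.914 + 0.76×0.086 = 0.255920 + 0.065360 = 0.321280
Restricting to configurations with poor earnings report present: 0.76×0.086 = 0.065360.
Hence the posterior is 0.065360/0.321280 ≈ 0.2034.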